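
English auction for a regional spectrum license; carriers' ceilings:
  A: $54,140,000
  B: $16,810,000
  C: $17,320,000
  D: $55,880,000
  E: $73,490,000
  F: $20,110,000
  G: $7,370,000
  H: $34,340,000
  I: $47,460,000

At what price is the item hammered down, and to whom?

Ascending (English) auction: the price rises until one bidder remains; the winner pays the price at which the last rival dropped out.
Limits ranked: 73,490,000 (E) > 55,880,000 (D) > 54,140,000 (A) > 47,460,000 (I) > 34,340,000 (H) > 20,110,000 (F) > …
D is the last rival to drop out, at $55,880,000; E remains and wins at that price.

E wins at $55,880,000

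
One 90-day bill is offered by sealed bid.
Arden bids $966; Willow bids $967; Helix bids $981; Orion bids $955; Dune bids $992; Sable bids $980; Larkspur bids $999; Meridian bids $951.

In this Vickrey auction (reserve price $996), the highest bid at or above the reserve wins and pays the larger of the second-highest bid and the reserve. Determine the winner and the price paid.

Larkspur pays $996

Vickrey auction (reserve price $996): the highest bid at or above the reserve wins and pays the larger of the second-highest bid and the reserve.
Sorting bids: 999 (Larkspur) > 992 (Dune) > 981 (Helix) > 980 (Sable) > 967 (Willow) > 966 (Arden) > …
Highest eligible bid: Larkspur at $999.
Second-highest bid $992 is below the reserve $996, so the reserve binds → payment $996.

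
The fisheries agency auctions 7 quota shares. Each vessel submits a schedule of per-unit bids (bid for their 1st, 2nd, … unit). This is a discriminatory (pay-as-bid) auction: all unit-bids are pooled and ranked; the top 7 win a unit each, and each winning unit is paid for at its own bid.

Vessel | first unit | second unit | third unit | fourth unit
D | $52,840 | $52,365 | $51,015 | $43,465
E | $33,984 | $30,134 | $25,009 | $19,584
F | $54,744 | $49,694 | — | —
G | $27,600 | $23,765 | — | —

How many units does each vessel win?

Merging the schedules and taking the best 7: 54,744 (F-1), 52,840 (D-1), 52,365 (D-2), 51,015 (D-3), 49,694 (F-2), 43,465 (D-4), 33,984 (E-1)
Next rejected bid: $30,134 (not a price — pay-as-bid).
Allocation: D 4, E 1, F 2.

D 4, E 1, F 2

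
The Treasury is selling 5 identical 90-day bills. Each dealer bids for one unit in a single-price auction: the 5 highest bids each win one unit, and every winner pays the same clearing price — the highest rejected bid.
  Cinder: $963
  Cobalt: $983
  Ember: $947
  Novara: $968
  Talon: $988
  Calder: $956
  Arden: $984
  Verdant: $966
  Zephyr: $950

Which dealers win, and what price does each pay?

Talon, Arden, Cobalt, Novara, Verdant; each pays $963

Ordering the bids: 988 (Talon), 984 (Arden), 983 (Cobalt), 968 (Novara), 966 (Verdant), 963 (Cinder), 956 (Calder), …
Top 5: Talon, Arden, Cobalt, Novara, Verdant.
Clearing price = highest rejected bid = $963.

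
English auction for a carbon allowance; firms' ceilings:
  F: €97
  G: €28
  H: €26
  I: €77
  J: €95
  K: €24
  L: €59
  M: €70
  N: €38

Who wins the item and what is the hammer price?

F wins at €95

Sorting limits: 97 (F) > 95 (J) > 77 (I) > 70 (M) > 59 (L) > 38 (N) > …
Once the price passes €95, only F is left; the hammer falls at J's limit of €95.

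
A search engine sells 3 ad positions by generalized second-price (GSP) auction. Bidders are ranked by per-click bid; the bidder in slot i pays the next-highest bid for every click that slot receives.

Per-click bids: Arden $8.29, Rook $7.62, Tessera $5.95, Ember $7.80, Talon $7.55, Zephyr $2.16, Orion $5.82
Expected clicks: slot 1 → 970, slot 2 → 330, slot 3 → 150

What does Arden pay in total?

Per-click bids in order: $8.29 (Arden) > $7.80 (Ember) > $7.62 (Rook) > $7.55 (Talon) > …
Arden holds slot 1 → pays next bid $7.80 × 970 clicks = $7566.00.

Arden pays $7566.00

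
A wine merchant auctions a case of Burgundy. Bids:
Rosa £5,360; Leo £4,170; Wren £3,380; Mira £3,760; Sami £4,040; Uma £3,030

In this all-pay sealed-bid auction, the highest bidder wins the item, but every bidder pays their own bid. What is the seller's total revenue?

Sorting bids: 5,360 (Rosa) > 4,170 (Leo) > 4,040 (Sami) > 3,760 (Mira) > 3,380 (Wren) > 3,030 (Uma)
Rosa wins with the top bid; all bids are sunk regardless.
Every bidder forfeits their bid regardless of winning.
Revenue = 5,360 + 4,170 + 3,380 + 3,760 + 4,040 + 3,030 = £23,740.

Total revenue: £23,740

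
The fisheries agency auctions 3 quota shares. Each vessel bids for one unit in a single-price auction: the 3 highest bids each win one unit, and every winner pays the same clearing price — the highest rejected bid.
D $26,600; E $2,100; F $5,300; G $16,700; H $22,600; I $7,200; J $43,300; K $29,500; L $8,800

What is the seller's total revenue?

Bids ranked high→low: 43,300 (J), 29,500 (K), 26,600 (D), 22,600 (H), 16,700 (G), …
The 3 highest are J, K, D.
Clearing price = highest rejected bid = $22,600.
Total revenue = 3 × $22,600 = $67,800.

Total revenue: $67,800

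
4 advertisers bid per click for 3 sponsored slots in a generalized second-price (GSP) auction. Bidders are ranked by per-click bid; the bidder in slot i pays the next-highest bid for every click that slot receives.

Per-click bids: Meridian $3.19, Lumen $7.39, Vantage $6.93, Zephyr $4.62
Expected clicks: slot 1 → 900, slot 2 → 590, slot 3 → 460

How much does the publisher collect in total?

Total revenue: $10430.20

Ranked by bid: $7.39 (Lumen) > $6.93 (Vantage) > $4.62 (Zephyr) > $3.19 (Meridian)
Slot 1: Lumen pays $6.93 × 900 = $6237.00
Slot 2: Vantage pays $4.62 × 590 = $2725.80
Slot 3: Zephyr pays $3.19 × 460 = $1467.40
Total = $10430.20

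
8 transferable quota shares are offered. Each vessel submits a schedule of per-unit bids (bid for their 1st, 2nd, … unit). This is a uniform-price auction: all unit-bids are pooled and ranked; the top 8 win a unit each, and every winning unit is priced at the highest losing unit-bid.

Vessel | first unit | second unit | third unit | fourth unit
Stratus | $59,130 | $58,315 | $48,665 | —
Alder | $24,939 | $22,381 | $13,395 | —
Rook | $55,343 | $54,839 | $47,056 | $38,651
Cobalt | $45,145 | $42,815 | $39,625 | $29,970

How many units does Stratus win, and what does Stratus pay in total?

Stratus: 3 units, pays $118,875

All unit-bids, highest first — top 8: 59,130 (Stratus-1), 58,315 (Stratus-2), 55,343 (Rook-1), 54,839 (Rook-2), 48,665 (Stratus-3), 47,056 (Rook-3), 45,145 (Cobalt-1), 42,815 (Cobalt-2)
First bid not allocated: $39,625.
Stratus wins 3 unit(s) at $39,625 each.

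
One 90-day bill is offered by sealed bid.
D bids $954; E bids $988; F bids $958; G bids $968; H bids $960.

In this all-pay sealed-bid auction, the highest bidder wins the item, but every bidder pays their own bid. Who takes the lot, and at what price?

Bids ranked: 988 (E) > 968 (G) > 960 (H) > 958 (F) > 954 (D)
E is highest and takes the item; every bidder forfeits their bid.

E pays $988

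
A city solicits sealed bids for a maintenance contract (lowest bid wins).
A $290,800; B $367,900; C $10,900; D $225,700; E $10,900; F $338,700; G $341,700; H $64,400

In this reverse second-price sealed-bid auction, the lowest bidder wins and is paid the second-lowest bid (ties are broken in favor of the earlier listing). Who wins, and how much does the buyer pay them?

Rule: the lowest bidder wins and is paid the second-lowest bid.
Bids in order: 10,900 (C) < 10,900 (E) < 64,400 (H) < 225,700 (D) < 290,800 (A) < 338,700 (F) < …
C and E tie at $10,900; tie-break gives it to C.
Second-price: C is paid E's bid of $10,900.

C is paid $10,900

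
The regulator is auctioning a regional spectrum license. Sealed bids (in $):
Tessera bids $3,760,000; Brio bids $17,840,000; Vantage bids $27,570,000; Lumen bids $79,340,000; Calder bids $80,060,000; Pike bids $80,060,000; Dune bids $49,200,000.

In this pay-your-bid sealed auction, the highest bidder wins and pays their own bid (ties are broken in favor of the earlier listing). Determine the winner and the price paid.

Calder pays $80,060,000

Bids ranked: 80,060,000 (Calder) > 80,060,000 (Pike) > 79,340,000 (Lumen) > 49,200,000 (Dune) > 27,570,000 (Vantage) > 17,840,000 (Brio) > …
Tie at $80,060,000 → Calder wins by tie-break.
Calder is highest → pays own bid, $80,060,000.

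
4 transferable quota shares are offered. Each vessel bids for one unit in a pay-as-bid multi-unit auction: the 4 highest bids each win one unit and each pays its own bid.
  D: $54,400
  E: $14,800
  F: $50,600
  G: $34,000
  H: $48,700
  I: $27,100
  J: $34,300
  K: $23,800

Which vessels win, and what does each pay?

Sorting: 54,400 (D), 50,600 (F), 48,700 (H), 34,300 (J), 34,000 (G), 27,100 (I), …
The 4 highest are D, F, H, J.
Each winner pays its own bid: D $54,400, F $50,600, H $48,700, J $34,300.

D $54,400, F $50,600, H $48,700, J $34,300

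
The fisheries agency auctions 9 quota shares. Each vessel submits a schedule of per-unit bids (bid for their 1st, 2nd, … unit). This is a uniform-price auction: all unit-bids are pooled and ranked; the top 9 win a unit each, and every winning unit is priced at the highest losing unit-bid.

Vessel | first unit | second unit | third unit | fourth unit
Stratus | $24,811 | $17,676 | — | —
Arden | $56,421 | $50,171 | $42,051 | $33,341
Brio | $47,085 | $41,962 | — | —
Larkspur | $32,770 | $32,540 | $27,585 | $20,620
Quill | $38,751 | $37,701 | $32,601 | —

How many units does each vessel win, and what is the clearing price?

Pooled unit-bids ranked (top 9): 56,421 (Arden-1), 50,171 (Arden-2), 47,085 (Brio-1), 42,051 (Arden-3), 41,962 (Brio-2), 38,751 (Quill-1), 37,701 (Quill-2), 33,341 (Arden-4), 32,770 (Larkspur-1)
Highest rejected unit-bid = $32,601.
Allocation: Arden 4, Brio 2, Larkspur 1, Quill 2.

Arden 4, Brio 2, Larkspur 1, Quill 2; clearing price $32,601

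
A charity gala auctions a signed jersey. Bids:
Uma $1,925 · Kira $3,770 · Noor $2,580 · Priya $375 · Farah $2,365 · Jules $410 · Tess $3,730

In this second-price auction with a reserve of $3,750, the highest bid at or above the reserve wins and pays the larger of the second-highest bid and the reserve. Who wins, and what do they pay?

Second-price auction with a reserve of $3,750: the highest bid at or above the reserve wins and pays the larger of the second-highest bid and the reserve.
Bids in order: 3,770 (Kira) > 3,730 (Tess) > 2,580 (Noor) > 2,365 (Farah) > 1,925 (Uma) > 410 (Jules) > …
Highest eligible bid: Kira at $3,770.
Second-highest bid $3,730 is below the reserve $3,750, so the reserve binds → payment $3,750.

Kira pays $3,750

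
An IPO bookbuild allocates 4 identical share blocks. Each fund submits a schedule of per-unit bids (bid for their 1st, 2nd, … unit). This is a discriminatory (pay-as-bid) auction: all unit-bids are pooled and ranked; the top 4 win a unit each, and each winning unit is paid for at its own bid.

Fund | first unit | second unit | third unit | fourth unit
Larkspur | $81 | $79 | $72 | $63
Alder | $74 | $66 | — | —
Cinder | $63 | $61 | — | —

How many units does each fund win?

Pooled unit-bids ranked (top 4): 81 (Larkspur-1), 79 (Larkspur-2), 74 (Alder-1), 72 (Larkspur-3)
Next rejected bid: $66 (not a price — pay-as-bid).
Allocation: Alder 1, Larkspur 3.

Alder 1, Larkspur 3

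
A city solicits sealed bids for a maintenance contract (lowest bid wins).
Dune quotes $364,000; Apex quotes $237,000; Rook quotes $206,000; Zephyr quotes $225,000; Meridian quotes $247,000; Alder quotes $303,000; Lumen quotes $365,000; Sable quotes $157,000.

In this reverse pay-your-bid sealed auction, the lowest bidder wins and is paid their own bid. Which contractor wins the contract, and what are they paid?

Rule: the lowest bidder wins and is paid their own bid.
Bids ranked: 157,000 (Sable) < 206,000 (Rook) < 225,000 (Zephyr) < 237,000 (Apex) < 247,000 (Meridian) < 303,000 (Alder) < …
Sable is lowest → is paid own bid, $157,000.

Sable is paid $157,000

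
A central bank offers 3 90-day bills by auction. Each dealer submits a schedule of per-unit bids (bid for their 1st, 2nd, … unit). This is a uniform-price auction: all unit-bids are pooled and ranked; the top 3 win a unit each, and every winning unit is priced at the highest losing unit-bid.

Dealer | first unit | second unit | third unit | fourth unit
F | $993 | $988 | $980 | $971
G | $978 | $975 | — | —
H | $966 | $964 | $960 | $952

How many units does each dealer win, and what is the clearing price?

F 3; clearing price $978

Merging the schedules and taking the best 3: 993 (F-1), 988 (F-2), 980 (F-3)
First bid not allocated: $978.
Allocation: F 3.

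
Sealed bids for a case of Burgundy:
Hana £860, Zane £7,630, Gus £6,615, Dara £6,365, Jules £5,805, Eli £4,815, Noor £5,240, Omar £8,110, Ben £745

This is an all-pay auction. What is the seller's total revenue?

Sorting bids: 8,110 (Omar) > 7,630 (Zane) > 6,615 (Gus) > 6,365 (Dara) > 5,805 (Jules) > 5,240 (Noor) > …
Omar wins with the top bid; all bids are sunk regardless.
Every bidder forfeits their bid regardless of winning.
Revenue = 860 + 7,630 + 6,615 + 6,365 + 5,805 + 4,815 + 5,240 + 8,110 + 745 = £46,185.

Total revenue: £46,185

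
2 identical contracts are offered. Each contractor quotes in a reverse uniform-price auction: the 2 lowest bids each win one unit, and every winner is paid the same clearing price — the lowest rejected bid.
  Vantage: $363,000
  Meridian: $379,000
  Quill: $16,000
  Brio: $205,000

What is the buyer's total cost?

Ordering the bids: 16,000 (Quill), 205,000 (Brio), 363,000 (Vantage), 379,000 (Meridian)
The 2 lowest are Quill, Brio.
Clearing price = lowest rejected bid = $363,000.
Total cost = 2 × $363,000 = $726,000.

Total cost: $726,000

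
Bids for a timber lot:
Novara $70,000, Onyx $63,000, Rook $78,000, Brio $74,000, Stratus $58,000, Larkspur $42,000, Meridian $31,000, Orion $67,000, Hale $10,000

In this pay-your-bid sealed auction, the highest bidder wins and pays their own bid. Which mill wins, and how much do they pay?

Rook pays $78,000

Bids in order: 78,000 (Rook) > 74,000 (Brio) > 70,000 (Novara) > 67,000 (Orion) > 63,000 (Onyx) > 58,000 (Stratus) > …
First-price: Rook pays what they bid, $78,000.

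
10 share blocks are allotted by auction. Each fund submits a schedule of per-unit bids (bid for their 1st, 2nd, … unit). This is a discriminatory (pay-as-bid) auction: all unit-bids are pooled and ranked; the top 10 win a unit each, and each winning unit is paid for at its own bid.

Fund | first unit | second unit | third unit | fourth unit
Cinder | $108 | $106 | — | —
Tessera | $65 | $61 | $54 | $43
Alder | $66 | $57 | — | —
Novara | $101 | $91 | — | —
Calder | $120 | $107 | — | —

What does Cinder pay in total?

Pooled unit-bids ranked (top 10): 120 (Calder-1), 108 (Cinder-1), 107 (Calder-2), 106 (Cinder-2), 101 (Novara-1), 91 (Novara-2), 66 (Alder-1), 65 (Tessera-1), 61 (Tessera-2), 57 (Alder-2)
Next rejected bid: $54 (not a price — pay-as-bid).
Cinder's winning unit-bids: 108 + 106 = $214.

Cinder pays $214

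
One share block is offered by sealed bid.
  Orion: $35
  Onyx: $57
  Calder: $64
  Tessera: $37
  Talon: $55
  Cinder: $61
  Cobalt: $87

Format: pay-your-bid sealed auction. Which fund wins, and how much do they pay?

Cobalt pays $87

Bids in order: 87 (Cobalt) > 64 (Calder) > 61 (Cinder) > 57 (Onyx) > 55 (Talon) > 37 (Tessera) > …
First-price: Cobalt pays what they bid, $87.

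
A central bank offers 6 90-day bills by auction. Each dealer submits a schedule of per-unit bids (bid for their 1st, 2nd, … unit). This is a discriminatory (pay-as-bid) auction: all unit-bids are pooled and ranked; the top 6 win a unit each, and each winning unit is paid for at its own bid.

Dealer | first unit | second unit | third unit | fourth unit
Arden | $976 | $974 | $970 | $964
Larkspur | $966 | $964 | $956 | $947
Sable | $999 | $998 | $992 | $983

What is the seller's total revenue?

All unit-bids, highest first — top 6: 999 (Sable-1), 998 (Sable-2), 992 (Sable-3), 983 (Sable-4), 976 (Arden-1), 974 (Arden-2)
Next rejected bid: $970 (not a price — pay-as-bid).
Each winning unit pays its own bid.
Revenue = 999 + 998 + 992 + 983 + 976 + 974 = $5,922.

Total revenue: $5,922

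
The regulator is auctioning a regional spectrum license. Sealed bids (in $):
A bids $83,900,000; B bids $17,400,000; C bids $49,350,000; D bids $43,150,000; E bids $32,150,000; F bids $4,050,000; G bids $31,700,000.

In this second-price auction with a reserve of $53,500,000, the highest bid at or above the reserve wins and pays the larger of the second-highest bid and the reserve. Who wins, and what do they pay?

A pays $53,500,000

Bids in order: 83,900,000 (A) > 49,350,000 (C) > 43,150,000 (D) > 32,150,000 (E) > 31,700,000 (G) > 17,400,000 (B) > …
Highest eligible bid: A at $83,900,000.
Second-highest bid $49,350,000 is below the reserve $53,500,000, so the reserve binds → payment $53,500,000.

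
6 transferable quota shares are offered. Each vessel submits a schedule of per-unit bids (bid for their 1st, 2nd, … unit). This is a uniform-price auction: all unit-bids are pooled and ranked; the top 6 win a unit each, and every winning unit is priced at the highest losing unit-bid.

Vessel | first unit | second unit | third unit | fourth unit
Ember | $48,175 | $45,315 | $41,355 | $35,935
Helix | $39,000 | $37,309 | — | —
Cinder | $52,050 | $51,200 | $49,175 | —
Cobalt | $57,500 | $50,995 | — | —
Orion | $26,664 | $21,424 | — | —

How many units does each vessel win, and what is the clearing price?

Pooled unit-bids ranked (top 6): 57,500 (Cobalt-1), 52,050 (Cinder-1), 51,200 (Cinder-2), 50,995 (Cobalt-2), 49,175 (Cinder-3), 48,175 (Ember-1)
The (k+1)-th unit-bid is $45,315.
Allocation: Cinder 3, Cobalt 2, Ember 1.

Cinder 3, Cobalt 2, Ember 1; clearing price $45,315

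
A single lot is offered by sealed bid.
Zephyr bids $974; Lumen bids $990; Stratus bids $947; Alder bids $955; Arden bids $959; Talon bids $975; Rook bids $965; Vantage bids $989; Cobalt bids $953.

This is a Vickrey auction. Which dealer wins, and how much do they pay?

Bids ranked: 990 (Lumen) > 989 (Vantage) > 975 (Talon) > 974 (Zephyr) > 965 (Rook) > 959 (Arden) > …
Second-price: Lumen pays Vantage's bid of $989.

Lumen pays $989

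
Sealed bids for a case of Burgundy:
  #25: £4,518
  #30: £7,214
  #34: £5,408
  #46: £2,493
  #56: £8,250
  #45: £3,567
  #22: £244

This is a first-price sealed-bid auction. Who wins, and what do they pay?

Sorting bids: 8,250 (#56) > 7,214 (#30) > 5,408 (#34) > 4,518 (#25) > 3,567 (#45) > 2,493 (#46) > …
#56 has the highest bid and pays exactly that: £8,250.

#56 pays £8,250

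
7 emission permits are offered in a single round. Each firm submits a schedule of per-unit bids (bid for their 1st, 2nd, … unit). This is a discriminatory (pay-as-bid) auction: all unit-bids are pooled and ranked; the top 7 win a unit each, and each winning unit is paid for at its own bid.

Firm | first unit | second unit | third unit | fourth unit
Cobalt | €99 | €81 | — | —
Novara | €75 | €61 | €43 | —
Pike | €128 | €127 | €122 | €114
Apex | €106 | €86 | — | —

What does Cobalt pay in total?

Cobalt pays €99

Merging the schedules and taking the best 7: 128 (Pike-1), 127 (Pike-2), 122 (Pike-3), 114 (Pike-4), 106 (Apex-1), 99 (Cobalt-1), 86 (Apex-2)
Next rejected bid: €81 (not a price — pay-as-bid).
Cobalt's winning unit-bids: 99 = €99.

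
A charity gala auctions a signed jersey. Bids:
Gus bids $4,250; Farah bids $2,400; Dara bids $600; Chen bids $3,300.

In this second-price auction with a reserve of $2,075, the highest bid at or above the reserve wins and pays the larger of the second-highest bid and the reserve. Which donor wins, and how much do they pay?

Sorting bids: 4,250 (Gus) > 3,300 (Chen) > 2,400 (Farah) > 600 (Dara)
Highest eligible bid: Gus at $4,250.
Second-highest bid $3,300 exceeds the reserve $2,075 → payment $3,300.

Gus pays $3,300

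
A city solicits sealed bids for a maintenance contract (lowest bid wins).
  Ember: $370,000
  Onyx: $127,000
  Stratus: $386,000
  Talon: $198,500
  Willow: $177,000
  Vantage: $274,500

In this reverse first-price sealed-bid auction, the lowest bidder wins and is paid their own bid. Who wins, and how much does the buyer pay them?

Onyx is paid $127,000

Sorting bids: 127,000 (Onyx) < 177,000 (Willow) < 198,500 (Talon) < 274,500 (Vantage) < 370,000 (Ember) < 386,000 (Stratus)
First-price: Onyx is paid what they bid, $127,000.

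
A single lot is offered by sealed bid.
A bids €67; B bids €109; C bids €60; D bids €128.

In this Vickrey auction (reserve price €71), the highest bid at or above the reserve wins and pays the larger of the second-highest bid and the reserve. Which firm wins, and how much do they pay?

Bids ranked: 128 (D) > 109 (B) > 67 (A) > 60 (C)
Highest eligible bid: D at €128.
Second-highest bid €109 exceeds the reserve €71 → payment €109.

D pays €109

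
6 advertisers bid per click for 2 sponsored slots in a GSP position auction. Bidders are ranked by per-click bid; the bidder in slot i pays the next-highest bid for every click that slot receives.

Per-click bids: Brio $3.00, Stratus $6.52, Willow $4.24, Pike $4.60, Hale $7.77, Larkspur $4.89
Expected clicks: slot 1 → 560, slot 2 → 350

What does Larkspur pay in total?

Sorting advertisers: $7.77 (Hale) > $6.52 (Stratus) > $4.89 (Larkspur) > …
Larkspur ranks below slot 2 → no slot, pays nothing.

Larkspur pays $0.00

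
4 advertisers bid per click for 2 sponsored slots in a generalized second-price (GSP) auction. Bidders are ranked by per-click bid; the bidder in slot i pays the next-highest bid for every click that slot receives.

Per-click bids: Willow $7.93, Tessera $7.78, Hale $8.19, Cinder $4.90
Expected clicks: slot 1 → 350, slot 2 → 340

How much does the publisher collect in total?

Per-click bids in order: $8.19 (Hale) > $7.93 (Willow) > $7.78 (Tessera) > …
Slot 1: Hale pays $7.93 × 350 = $2775.50
Slot 2: Willow pays $7.78 × 340 = $2645.20
Total = $5420.70

Total revenue: $5420.70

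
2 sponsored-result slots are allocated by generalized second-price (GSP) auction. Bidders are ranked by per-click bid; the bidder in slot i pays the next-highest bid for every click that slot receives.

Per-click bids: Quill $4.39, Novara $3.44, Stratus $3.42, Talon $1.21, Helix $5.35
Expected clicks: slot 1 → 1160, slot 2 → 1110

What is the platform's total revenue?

Total revenue: $8910.80

Per-click bids in order: $5.35 (Helix) > $4.39 (Quill) > $3.44 (Novara) > …
Slot 1: Helix pays $4.39 × 1160 = $5092.40
Slot 2: Quill pays $3.44 × 1110 = $3818.40
Total = $8910.80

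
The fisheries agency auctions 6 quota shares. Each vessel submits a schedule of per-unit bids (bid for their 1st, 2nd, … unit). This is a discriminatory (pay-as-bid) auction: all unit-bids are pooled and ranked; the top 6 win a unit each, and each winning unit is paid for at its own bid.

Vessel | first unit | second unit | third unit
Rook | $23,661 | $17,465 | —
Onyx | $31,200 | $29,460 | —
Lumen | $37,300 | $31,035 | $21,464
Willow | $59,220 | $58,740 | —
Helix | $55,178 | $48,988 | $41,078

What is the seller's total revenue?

Total revenue: $300,504

All unit-bids, highest first — top 6: 59,220 (Willow-1), 58,740 (Willow-2), 55,178 (Helix-1), 48,988 (Helix-2), 41,078 (Helix-3), 37,300 (Lumen-1)
Next rejected bid: $31,200 (not a price — pay-as-bid).
Each winning unit pays its own bid.
Revenue = 59,220 + 58,740 + 55,178 + 48,988 + 41,078 + 37,300 = $300,504.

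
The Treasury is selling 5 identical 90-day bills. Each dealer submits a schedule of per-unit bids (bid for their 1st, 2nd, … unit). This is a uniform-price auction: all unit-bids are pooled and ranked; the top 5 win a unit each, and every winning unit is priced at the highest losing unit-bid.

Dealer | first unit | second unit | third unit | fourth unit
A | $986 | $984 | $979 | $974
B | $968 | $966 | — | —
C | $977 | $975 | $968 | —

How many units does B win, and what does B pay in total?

Pooled unit-bids ranked (top 5): 986 (A-1), 984 (A-2), 979 (A-3), 977 (C-1), 975 (C-2)
Highest rejected unit-bid = $974.
B wins 0 unit(s) at $974 each.

B: 0 units, pays $0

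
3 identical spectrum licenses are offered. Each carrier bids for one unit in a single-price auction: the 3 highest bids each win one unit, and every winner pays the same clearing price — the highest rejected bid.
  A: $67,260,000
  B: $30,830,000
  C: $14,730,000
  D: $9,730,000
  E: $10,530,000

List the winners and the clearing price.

A, B, C; each pays $10,530,000

Bids ranked high→low: 67,260,000 (A), 30,830,000 (B), 14,730,000 (C), 10,530,000 (E), 9,730,000 (D)
Top 3: A, B, C.
Highest unsuccessful bid: $10,530,000 → clearing price.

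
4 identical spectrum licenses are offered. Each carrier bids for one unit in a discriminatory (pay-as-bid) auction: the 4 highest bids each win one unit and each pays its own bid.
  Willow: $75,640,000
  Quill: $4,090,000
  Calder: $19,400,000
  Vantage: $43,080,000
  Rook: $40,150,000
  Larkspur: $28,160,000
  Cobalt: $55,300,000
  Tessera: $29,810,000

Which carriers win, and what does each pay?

Willow $75,640,000, Cobalt $55,300,000, Vantage $43,080,000, Rook $40,150,000

Ordering the bids: 75,640,000 (Willow), 55,300,000 (Cobalt), 43,080,000 (Vantage), 40,150,000 (Rook), 29,810,000 (Tessera), 28,160,000 (Larkspur), …
Winners (4 units): Willow, Cobalt, Vantage, Rook.
Each winner pays its own bid: Willow $75,640,000, Cobalt $55,300,000, Vantage $43,080,000, Rook $40,150,000.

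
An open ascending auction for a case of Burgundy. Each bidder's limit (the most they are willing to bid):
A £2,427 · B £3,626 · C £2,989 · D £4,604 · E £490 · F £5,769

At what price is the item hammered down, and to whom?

F wins at £4,604

Sorting limits: 5,769 (F) > 4,604 (D) > 3,626 (B) > 2,989 (C) > 2,427 (A) > 490 (E)
Once the price passes £4,604, only F is left; the hammer falls at D's limit of £4,604.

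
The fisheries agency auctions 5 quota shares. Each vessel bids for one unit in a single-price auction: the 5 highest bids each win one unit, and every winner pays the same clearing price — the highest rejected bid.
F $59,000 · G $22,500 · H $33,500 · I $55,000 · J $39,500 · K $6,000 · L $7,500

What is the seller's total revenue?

Bids ranked high→low: 59,000 (F), 55,000 (I), 39,500 (J), 33,500 (H), 22,500 (G), 7,500 (L), 6,000 (K)
The 5 highest are F, I, J, H, G.
Clearing price = highest rejected bid = $7,500.
Total revenue = 5 × $7,500 = $37,500.

Total revenue: $37,500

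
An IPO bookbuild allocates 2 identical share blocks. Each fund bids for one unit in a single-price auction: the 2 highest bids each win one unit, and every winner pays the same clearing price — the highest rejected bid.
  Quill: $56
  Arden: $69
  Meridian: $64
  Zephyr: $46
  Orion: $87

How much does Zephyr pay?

Bids ranked high→low: 87 (Orion), 69 (Arden), 64 (Meridian), 56 (Quill), …
Top 2: Orion, Arden.
First losing bid is Meridian's $64, which sets the uniform price.
Zephyr does not win → pays $0.

Zephyr pays $0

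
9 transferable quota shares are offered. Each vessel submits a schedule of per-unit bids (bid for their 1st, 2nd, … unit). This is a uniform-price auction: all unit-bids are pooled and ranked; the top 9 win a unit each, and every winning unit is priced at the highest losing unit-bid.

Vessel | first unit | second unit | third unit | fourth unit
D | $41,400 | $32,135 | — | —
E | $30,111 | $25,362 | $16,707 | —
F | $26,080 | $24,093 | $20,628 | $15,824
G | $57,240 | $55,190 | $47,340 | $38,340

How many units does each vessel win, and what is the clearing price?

D 2, E 2, F 1, G 4; clearing price $24,093

Merging the schedules and taking the best 9: 57,240 (G-1), 55,190 (G-2), 47,340 (G-3), 41,400 (D-1), 38,340 (G-4), 32,135 (D-2), 30,111 (E-1), 26,080 (F-1), 25,362 (E-2)
Highest rejected unit-bid = $24,093.
Allocation: D 2, E 2, F 1, G 4.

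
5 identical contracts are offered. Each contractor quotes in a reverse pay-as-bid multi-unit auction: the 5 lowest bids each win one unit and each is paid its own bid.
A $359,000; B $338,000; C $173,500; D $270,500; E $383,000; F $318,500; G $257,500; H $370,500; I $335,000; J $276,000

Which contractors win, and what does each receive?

C $173,500, G $257,500, D $270,500, J $276,000, F $318,500

Ordering the bids: 173,500 (C), 257,500 (G), 270,500 (D), 276,000 (J), 318,500 (F), 335,000 (I), 338,000 (B), …
Lowest 5: C, G, D, J, F.
Each winner is paid its own bid: C $173,500, G $257,500, D $270,500, J $276,000, F $318,500.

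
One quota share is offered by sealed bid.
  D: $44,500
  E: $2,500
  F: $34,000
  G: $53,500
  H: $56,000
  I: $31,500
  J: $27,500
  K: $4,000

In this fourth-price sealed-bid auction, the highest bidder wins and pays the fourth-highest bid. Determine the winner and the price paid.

H pays $34,000

Bids in order: 56,000 (H) > 53,500 (G) > 44,500 (D) > 34,000 (F) > 31,500 (I) > 27,500 (J) > …
H wins; payment is bid #4 in the ranking = $34,000.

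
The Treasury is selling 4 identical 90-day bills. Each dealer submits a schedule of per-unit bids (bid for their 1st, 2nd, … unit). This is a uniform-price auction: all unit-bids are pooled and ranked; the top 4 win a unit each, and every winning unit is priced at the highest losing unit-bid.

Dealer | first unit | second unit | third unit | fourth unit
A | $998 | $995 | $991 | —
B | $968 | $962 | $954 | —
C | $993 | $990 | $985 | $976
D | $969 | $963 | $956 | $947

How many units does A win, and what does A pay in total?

A: 3 units, pays $2,970

All unit-bids, highest first — top 4: 998 (A-1), 995 (A-2), 993 (C-1), 991 (A-3)
Highest rejected unit-bid = $990.
A wins 3 unit(s) at $990 each.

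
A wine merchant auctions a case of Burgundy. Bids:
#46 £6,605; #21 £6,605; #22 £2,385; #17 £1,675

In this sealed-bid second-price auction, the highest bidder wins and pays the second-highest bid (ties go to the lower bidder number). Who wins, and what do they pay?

#21 pays £6,605

Rule: the highest bidder wins and pays the second-highest bid.
Bids in order: 6,605 (#21) > 6,605 (#46) > 2,385 (#22) > 1,675 (#17)
#21 and #46 tie at £6,605; tie-break gives it to #21.
Second-price: #21 pays #46's bid of £6,605.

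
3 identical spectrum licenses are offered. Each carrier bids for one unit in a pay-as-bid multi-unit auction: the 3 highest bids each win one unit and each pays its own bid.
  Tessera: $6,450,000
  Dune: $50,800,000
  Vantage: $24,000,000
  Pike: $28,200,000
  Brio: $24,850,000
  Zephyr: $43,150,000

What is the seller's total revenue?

Total revenue: $122,150,000

Sorting: 50,800,000 (Dune), 43,150,000 (Zephyr), 28,200,000 (Pike), 24,850,000 (Brio), 24,000,000 (Vantage), …
Top 3: Dune, Zephyr, Pike.
Total revenue = 50,800,000 + 43,150,000 + 28,200,000 = $122,150,000.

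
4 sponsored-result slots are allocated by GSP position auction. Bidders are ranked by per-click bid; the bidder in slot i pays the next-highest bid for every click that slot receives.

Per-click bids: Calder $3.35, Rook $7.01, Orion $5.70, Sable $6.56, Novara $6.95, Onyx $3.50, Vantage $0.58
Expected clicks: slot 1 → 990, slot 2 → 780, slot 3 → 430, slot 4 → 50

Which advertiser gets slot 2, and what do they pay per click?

Novara; $6.56 per click

Sorting advertisers: $7.01 (Rook) > $6.95 (Novara) > $6.56 (Sable) > $5.70 (Orion) > $3.50 (Onyx) > …
Slot 2 goes to the second-ranked bidder, Novara, who pays the next bid down: $6.56/click.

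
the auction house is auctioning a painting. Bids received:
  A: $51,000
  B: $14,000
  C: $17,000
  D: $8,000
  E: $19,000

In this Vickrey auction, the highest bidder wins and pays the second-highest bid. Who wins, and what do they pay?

Vickrey auction: the highest bidder wins and pays the second-highest bid.
Bids in order: 51,000 (A) > 19,000 (E) > 17,000 (C) > 14,000 (B) > 8,000 (D)
A is highest; pays the second-highest bid, $19,000.

A pays $19,000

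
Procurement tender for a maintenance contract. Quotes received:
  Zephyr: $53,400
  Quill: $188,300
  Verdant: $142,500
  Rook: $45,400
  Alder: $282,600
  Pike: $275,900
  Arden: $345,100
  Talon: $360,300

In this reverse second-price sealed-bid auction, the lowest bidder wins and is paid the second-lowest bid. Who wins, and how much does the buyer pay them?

Sorting bids: 45,400 (Rook) < 53,400 (Zephyr) < 142,500 (Verdant) < 188,300 (Quill) < 275,900 (Pike) < 282,600 (Alder) < …
Rook wins with the lowest bid; price is set by the runner-up at $53,400.

Rook is paid $53,400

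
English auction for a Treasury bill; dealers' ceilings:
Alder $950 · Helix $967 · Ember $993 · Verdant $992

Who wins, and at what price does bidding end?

Open ascending-bid auction: the price rises until one bidder remains; the winner pays the price at which the last rival dropped out.
Limits ranked: 993 (Ember) > 992 (Verdant) > 967 (Helix) > 950 (Alder)
Bidding ends when Verdant exits at $992; Ember takes it.

Ember wins at $992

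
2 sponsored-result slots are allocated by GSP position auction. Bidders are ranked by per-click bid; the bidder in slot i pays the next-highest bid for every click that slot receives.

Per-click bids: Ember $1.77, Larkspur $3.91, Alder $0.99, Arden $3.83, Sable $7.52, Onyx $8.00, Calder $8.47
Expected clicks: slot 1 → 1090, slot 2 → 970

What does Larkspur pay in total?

Ranked by bid: $8.47 (Calder) > $8.00 (Onyx) > $7.52 (Sable) > …
Larkspur ranks below slot 2 → no slot, pays nothing.

Larkspur pays $0.00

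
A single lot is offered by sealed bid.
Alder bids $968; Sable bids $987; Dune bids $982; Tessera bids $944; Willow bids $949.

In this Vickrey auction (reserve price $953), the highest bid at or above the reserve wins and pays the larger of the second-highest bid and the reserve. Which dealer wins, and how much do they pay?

Bids ranked: 987 (Sable) > 982 (Dune) > 968 (Alder) > 949 (Willow) > 944 (Tessera)
Sable has the top bid at or above the reserve ($987).
Second-highest bid $982 exceeds the reserve $953 → payment $982.

Sable pays $982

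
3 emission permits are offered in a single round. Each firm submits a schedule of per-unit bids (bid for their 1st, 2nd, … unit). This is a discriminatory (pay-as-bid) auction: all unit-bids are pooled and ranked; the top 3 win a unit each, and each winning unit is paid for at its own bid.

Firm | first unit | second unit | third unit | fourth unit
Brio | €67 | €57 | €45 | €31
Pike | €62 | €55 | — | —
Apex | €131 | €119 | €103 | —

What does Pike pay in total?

Pike pays €0

Pooled unit-bids ranked (top 3): 131 (Apex-1), 119 (Apex-2), 103 (Apex-3)
Next rejected bid: €67 (not a price — pay-as-bid).
Pike wins no units.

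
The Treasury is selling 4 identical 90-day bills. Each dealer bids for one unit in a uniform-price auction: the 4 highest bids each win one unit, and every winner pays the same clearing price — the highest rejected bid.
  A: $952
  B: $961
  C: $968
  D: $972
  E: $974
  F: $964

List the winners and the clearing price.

E, D, C, F; each pays $961

Bids ranked high→low: 974 (E), 972 (D), 968 (C), 964 (F), 961 (B), 952 (A)
Winners (4 units): E, D, C, F.
First losing bid is B's $961, which sets the uniform price.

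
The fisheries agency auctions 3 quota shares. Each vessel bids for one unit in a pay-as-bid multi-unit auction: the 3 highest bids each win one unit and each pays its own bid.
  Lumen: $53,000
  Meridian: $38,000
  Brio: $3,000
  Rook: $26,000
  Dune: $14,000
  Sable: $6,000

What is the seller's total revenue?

Total revenue: $117,000

Sorting: 53,000 (Lumen), 38,000 (Meridian), 26,000 (Rook), 14,000 (Dune), 6,000 (Sable), …
Top 3: Lumen, Meridian, Rook.
Total revenue = 53,000 + 38,000 + 26,000 = $117,000.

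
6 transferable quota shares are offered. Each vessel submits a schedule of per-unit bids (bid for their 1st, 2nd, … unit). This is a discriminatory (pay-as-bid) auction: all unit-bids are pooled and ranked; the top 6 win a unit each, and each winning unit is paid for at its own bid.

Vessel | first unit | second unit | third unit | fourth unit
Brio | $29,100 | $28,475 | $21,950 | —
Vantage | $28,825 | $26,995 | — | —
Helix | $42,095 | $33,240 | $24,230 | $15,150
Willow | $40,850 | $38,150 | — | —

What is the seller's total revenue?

Pooled unit-bids ranked (top 6): 42,095 (Helix-1), 40,850 (Willow-1), 38,150 (Willow-2), 33,240 (Helix-2), 29,100 (Brio-1), 28,825 (Vantage-1)
Next rejected bid: $28,475 (not a price — pay-as-bid).
Each winning unit pays its own bid.
Revenue = 42,095 + 40,850 + 38,150 + 33,240 + 29,100 + 28,825 = $212,260.

Total revenue: $212,260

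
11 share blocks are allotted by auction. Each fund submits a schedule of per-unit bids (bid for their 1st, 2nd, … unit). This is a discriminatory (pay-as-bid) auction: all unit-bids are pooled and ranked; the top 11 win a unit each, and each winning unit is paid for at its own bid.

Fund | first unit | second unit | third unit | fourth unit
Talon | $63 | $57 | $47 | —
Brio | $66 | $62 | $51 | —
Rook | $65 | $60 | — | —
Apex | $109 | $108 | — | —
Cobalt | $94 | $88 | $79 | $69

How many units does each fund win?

All unit-bids, highest first — top 11: 109 (Apex-1), 108 (Apex-2), 94 (Cobalt-1), 88 (Cobalt-2), 79 (Cobalt-3), 69 (Cobalt-4), 66 (Brio-1), 65 (Rook-1), 63 (Talon-1), 62 (Brio-2), 60 (Rook-2)
Next rejected bid: $57 (not a price — pay-as-bid).
Allocation: Apex 2, Brio 2, Cobalt 4, Rook 2, Talon 1.

Apex 2, Brio 2, Cobalt 4, Rook 2, Talon 1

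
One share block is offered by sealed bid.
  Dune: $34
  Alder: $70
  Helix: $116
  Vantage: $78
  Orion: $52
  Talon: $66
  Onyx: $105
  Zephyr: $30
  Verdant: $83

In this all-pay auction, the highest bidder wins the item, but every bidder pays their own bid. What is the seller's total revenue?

Total revenue: $634

Bids in order: 116 (Helix) > 105 (Onyx) > 83 (Verdant) > 78 (Vantage) > 70 (Alder) > 66 (Talon) > …
Every bidder forfeits their bid regardless of winning.
Revenue = 34 + 70 + 116 + 78 + 52 + 66 + 105 + 30 + 83 = $634.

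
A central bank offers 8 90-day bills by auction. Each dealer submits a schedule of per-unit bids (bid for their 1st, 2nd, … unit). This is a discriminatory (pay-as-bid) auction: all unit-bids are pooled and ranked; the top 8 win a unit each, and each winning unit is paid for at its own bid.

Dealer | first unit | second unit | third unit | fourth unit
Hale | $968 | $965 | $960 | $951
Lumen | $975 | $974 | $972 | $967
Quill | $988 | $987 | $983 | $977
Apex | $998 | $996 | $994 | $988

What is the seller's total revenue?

Total revenue: $7,911

Merging the schedules and taking the best 8: 998 (Apex-1), 996 (Apex-2), 994 (Apex-3), 988 (Quill-1), 988 (Apex-4), 987 (Quill-2), 983 (Quill-3), 977 (Quill-4)
Next rejected bid: $975 (not a price — pay-as-bid).
Each winning unit pays its own bid.
Revenue = 998 + 996 + 994 + 988 + 988 + 987 + 983 + 977 = $7,911.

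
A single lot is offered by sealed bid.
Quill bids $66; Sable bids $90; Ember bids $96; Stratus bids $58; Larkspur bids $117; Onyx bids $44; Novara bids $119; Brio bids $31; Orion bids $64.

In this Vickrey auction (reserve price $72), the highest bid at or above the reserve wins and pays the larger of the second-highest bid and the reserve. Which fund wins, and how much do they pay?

Sorting bids: 119 (Novara) > 117 (Larkspur) > 96 (Ember) > 90 (Sable) > 66 (Quill) > 64 (Orion) > …
Highest eligible bid: Novara at $119.
Second-highest bid $117 exceeds the reserve $72 → payment $117.

Novara pays $117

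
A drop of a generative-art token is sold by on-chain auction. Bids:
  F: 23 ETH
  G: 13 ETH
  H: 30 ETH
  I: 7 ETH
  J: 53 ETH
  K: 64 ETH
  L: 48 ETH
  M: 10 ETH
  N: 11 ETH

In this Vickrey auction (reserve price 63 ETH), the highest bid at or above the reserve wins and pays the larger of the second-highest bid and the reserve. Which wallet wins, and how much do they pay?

Bids in order: 64 (K) > 53 (J) > 48 (L) > 30 (H) > 23 (F) > 13 (G) > …
K has the top bid at or above the reserve (64 ETH).
max(second-highest 53 ETH, reserve 63 ETH) = 63 ETH.

K pays 63 ETH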